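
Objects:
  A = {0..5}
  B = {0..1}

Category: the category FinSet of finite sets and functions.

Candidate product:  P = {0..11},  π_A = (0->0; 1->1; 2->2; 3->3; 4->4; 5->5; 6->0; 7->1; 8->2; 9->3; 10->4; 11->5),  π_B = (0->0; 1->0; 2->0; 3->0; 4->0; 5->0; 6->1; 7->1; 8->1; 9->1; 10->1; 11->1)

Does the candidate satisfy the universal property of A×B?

|A|·|B| = 6·2 = 12;  |P| = 12
Check the pairing map k ↦ (π_A(k), π_B(k)):
  0 -> (0,0)
  1 -> (1,0)
  2 -> (2,0)
  3 -> (3,0)
  4 -> (4,0)
  5 -> (5,0)
  6 -> (0,1)
  7 -> (1,1)
  8 -> (2,1)
  9 -> (3,1)
  10 -> (4,1)
  11 -> (5,1)
distinct pairs in image: 12 / 12 needed
  → bijection onto A×B; projections well-typed.

Answer: VALID PRODUCT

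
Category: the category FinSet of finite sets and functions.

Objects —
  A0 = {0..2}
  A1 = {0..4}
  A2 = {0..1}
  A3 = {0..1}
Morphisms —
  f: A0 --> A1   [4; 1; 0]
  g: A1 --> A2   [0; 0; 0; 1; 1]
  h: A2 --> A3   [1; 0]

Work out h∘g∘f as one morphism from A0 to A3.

  0 f-->4 g-->1 h-->0
  1 f-->1 g-->0 h-->1
  2 f-->0 g-->0 h-->1
composite: [0; 1; 1]

Answer: [0; 1; 1]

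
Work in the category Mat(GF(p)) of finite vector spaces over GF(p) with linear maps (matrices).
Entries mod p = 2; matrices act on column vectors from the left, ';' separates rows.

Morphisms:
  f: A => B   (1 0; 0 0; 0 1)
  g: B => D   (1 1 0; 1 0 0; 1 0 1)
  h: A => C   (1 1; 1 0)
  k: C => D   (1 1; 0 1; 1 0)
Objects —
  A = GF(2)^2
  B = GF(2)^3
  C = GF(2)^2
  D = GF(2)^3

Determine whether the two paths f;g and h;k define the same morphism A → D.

Answer: DOES NOT COMMUTE

Work:
1) trace f;g:
  e0=[1,0] f=>[1,0,0] g=>[1,1,1]
  e1=[0,1] f=>[0,0,1] g=>[0,0,1]
  ⟦path⟧₁ = (1 0; 1 0; 1 1)
2) trace h;k:
  e0=[1,0] h=>[1,1] k=>[0,1,1]
  e1=[0,1] h=>[1,0] k=>[1,0,1]
  ⟦path⟧₂ = (0 1; 1 0; 1 1)
Equal? distinct morphisms ✗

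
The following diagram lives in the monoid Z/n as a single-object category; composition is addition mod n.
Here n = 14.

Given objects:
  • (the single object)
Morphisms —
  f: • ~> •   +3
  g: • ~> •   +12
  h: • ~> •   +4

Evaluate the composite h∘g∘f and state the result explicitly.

  0 +3≡3 +12≡1 +4≡5  (mod 14)
result: +5

Answer: +5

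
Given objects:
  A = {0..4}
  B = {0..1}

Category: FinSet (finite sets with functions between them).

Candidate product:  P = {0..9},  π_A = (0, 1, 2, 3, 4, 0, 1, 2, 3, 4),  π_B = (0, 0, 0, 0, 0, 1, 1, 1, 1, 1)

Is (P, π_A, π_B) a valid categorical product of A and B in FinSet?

|A|·|B| = 5·2 = 10;  |P| = 10
Check the pairing map k ↦ (π_A(k), π_B(k)):
  0 : (0,0)
  1 : (1,0)
  2 : (2,0)
  3 : (3,0)
  4 : (4,0)
  5 : (0,1)
  6 : (1,1)
  7 : (2,1)
  8 : (3,1)
  9 : (4,1)
distinct pairs in image: 10 / 10 needed
  → bijection onto A×B; projections well-typed.

Answer: VALID PRODUCT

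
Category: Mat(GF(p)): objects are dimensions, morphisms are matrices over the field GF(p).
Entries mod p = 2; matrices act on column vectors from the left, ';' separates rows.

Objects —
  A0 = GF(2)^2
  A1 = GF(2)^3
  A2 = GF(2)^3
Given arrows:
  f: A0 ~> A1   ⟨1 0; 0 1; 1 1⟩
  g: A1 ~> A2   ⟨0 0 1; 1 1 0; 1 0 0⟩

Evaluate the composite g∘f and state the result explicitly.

Answer: ⟨1 1; 1 1; 1 0⟩

Trace:
  e0=[1,0] f~>[1,0,1] g~>[1,1,1]
  e1=[0,1] f~>[0,1,1] g~>[1,1,0]
result: ⟨1 1; 1 1; 1 0⟩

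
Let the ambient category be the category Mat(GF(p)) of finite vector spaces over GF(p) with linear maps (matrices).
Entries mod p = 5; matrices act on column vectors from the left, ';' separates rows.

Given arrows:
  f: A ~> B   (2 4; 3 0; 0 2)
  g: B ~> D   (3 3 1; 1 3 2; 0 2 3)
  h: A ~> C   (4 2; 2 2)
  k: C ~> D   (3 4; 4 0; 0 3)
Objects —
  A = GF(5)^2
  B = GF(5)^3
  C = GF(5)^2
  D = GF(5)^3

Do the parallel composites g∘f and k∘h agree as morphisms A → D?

Along f;g (path 1):
  e0=[1,0] f~>[2,3,0] g~>[0,1,1]
  e1=[0,1] f~>[4,0,2] g~>[4,3,1]
  result₁ = (0 4; 1 3; 1 1)
Along h;k (path 2):
  e0=[1,0] h~>[4,2] k~>[0,1,1]
  e1=[0,1] h~>[2,2] k~>[4,3,1]
  result₂ = (0 4; 1 3; 1 1)
Equal? equal; square commutes

Answer: COMMUTES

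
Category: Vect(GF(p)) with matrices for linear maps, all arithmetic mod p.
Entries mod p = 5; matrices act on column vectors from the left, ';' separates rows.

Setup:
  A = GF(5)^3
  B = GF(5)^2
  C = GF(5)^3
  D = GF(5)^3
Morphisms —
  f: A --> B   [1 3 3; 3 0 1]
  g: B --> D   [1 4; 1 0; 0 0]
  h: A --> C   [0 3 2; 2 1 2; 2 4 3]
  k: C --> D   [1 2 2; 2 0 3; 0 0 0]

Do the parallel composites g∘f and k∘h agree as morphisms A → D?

1) trace f;g:
  e0=[1,0,0] f-->[1,3] g-->[3,1,0]
  e1=[0,1,0] f-->[3,0] g-->[3,3,0]
  e2=[0,0,1] f-->[3,1] g-->[2,3,0]
  ⟦path⟧₁ = [3 3 2; 1 3 3; 0 0 0]
2) trace h;k:
  e0=[1,0,0] h-->[0,2,2] k-->[3,1,0]
  e1=[0,1,0] h-->[3,1,4] k-->[3,3,0]
  e2=[0,0,1] h-->[2,2,3] k-->[2,3,0]
  ⟦path⟧₂ = [3 3 2; 1 3 3; 0 0 0]
Equal? YES — commutes

Answer: COMMUTES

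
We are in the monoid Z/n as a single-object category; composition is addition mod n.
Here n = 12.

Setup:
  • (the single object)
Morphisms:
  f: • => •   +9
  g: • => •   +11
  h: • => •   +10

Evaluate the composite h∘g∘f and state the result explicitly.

Answer: +6

Trace:
  0 +9≡9 +11≡8 +10≡6  (mod 12)
composite: +6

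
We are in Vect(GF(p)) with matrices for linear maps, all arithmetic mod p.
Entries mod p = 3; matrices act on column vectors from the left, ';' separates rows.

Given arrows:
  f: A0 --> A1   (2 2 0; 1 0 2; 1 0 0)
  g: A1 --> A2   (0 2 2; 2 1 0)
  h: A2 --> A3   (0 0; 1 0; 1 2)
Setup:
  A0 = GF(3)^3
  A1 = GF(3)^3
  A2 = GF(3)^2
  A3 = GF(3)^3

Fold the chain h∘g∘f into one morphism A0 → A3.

Answer: (0 0 0; 1 0 1; 2 2 2)

Trace:
  e0=(1,0,0) f-->(2,1,1) g-->(1,2) h-->(0,1,2)
  e1=(0,1,0) f-->(2,0,0) g-->(0,1) h-->(0,0,2)
  e2=(0,0,1) f-->(0,2,0) g-->(1,2) h-->(0,1,2)
result: (0 0 0; 1 0 1; 2 2 2)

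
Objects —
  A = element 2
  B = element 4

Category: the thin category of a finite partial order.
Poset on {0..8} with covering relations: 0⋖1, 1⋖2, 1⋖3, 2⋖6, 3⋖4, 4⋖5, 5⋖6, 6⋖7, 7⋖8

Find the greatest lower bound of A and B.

Common predecessors of 2,4: {0,1}
  0 ≤ 1
  1 ≤ 1
glb = 1

Answer: A∧B = 1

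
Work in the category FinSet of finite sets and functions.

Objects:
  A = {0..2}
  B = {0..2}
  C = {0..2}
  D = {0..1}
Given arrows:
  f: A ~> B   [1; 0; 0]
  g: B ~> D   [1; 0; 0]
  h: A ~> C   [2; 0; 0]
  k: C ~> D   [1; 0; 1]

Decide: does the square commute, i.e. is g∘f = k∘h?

Path 1 = f;g:
  0 f~>1 g~>0
  1 f~>0 g~>1
  2 f~>0 g~>1
  result₁ = [0; 1; 1]
Path 2 = h;k:
  0 h~>2 k~>1
  1 h~>0 k~>1
  2 h~>0 k~>1
  result₂ = [1; 1; 1]
Equal? differ; not commutative

Answer: DOES NOT COMMUTE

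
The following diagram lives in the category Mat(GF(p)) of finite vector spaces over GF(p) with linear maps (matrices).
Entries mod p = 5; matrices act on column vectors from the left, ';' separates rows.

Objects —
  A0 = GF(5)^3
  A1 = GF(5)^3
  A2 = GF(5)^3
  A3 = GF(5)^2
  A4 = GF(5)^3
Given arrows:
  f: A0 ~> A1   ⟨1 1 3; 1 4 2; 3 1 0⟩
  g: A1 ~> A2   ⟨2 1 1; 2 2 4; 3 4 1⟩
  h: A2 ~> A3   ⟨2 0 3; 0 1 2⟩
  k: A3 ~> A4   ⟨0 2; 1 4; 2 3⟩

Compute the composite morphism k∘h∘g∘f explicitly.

  e0=⟨1,0,0⟩ f~>⟨1,1,3⟩ g~>⟨1,1,0⟩ h~>⟨2,1⟩ k~>⟨2,1,2⟩
  e1=⟨0,1,0⟩ f~>⟨1,4,1⟩ g~>⟨2,4,0⟩ h~>⟨4,4⟩ k~>⟨3,0,0⟩
  e2=⟨0,0,1⟩ f~>⟨3,2,0⟩ g~>⟨3,0,2⟩ h~>⟨2,4⟩ k~>⟨3,3,1⟩
result: ⟨2 3 3; 1 0 3; 2 0 1⟩

Answer: ⟨2 3 3; 1 0 3; 2 0 1⟩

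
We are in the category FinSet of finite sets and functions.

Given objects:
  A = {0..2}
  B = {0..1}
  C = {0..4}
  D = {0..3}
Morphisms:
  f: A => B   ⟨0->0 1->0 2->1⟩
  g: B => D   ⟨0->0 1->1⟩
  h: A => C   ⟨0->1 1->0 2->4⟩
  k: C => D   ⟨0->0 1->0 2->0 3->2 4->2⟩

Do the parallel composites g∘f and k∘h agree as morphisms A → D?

Answer: DOES NOT COMMUTE

Derivation:
1) trace f;g:
  0 f=>0 g=>0
  1 f=>0 g=>0
  2 f=>1 g=>1
  result₁ = ⟨0->0 1->0 2->1⟩
2) trace h;k:
  0 h=>1 k=>0
  1 h=>0 k=>0
  2 h=>4 k=>2
  result₂ = ⟨0->0 1->0 2->2⟩
Equal? distinct morphisms ✗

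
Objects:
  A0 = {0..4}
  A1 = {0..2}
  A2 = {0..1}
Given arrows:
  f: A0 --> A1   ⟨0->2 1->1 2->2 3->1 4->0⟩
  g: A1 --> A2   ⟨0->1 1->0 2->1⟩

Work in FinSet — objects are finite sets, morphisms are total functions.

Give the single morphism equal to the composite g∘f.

Answer: ⟨0->1 1->0 2->1 3->0 4->1⟩

Work:
  0 f-->2 g-->1
  1 f-->1 g-->0
  2 f-->2 g-->1
  3 f-->1 g-->0
  4 f-->0 g-->1
⟦path⟧: ⟨0->1 1->0 2->1 3->0 4->1⟩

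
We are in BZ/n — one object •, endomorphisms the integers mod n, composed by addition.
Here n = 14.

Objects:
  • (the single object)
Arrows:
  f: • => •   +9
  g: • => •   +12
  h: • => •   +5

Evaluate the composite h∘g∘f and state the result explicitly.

Answer: +12

Derivation:
  0 +9≡9 +12≡7 +5≡12  (mod 14)
composite: +12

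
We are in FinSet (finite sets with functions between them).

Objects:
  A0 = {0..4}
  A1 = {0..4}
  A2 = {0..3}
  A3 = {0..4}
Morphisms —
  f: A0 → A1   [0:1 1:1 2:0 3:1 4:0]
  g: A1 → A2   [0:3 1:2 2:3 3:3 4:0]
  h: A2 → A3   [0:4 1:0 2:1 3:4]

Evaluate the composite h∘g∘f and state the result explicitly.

Answer: [0:1 1:1 2:4 3:1 4:4]

Work:
  0 f→1 g→2 h→1
  1 f→1 g→2 h→1
  2 f→0 g→3 h→4
  3 f→1 g→2 h→1
  4 f→0 g→3 h→4
composite: [0:1 1:1 2:4 3:1 4:4]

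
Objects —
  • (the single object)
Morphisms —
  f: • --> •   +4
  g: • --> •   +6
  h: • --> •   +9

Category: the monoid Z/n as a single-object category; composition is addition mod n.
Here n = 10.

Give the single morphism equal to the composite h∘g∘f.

  0 +4≡4 +6≡0 +9≡9  (mod 10)
⟦path⟧: +9

Answer: +9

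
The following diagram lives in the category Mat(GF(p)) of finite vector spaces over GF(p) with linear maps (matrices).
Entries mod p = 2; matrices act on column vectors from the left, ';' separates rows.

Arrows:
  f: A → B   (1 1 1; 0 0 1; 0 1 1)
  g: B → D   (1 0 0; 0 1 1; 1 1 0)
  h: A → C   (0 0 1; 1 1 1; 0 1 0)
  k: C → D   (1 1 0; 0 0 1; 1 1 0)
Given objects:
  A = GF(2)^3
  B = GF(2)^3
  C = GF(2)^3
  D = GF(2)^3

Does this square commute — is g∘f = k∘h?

Answer: DOES NOT COMMUTE

Trace:
Path 1 = f;g:
  e0=(1,0,0) f→(1,0,0) g→(1,0,1)
  e1=(0,1,0) f→(1,0,1) g→(1,1,1)
  e2=(0,0,1) f→(1,1,1) g→(1,0,0)
  ⟦path⟧₁ = (1 1 1; 0 1 0; 1 1 0)
Path 2 = h;k:
  e0=(1,0,0) h→(0,1,0) k→(1,0,1)
  e1=(0,1,0) h→(0,1,1) k→(1,1,1)
  e2=(0,0,1) h→(1,1,0) k→(0,0,0)
  ⟦path⟧₂ = (1 1 0; 0 1 0; 1 1 0)
Equal? differ; not commutative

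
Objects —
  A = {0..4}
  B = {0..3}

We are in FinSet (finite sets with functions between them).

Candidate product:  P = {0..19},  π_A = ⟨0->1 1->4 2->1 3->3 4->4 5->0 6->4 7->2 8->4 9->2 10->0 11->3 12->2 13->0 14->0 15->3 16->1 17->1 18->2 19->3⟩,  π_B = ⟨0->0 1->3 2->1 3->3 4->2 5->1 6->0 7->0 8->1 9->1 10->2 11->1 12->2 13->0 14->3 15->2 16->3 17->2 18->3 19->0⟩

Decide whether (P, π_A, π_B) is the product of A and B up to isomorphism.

|A|·|B| = 5·4 = 20;  |P| = 20
Check the pairing map k ↦ (π_A(k), π_B(k)):
  0 -> (1,0)
  1 -> (4,3)
  2 -> (1,1)
  3 -> (3,3)
  4 -> (4,2)
  5 -> (0,1)
  6 -> (4,0)
  7 -> (2,0)
  8 -> (4,1)
  9 -> (2,1)
  10 -> (0,2)
  11 -> (3,1)
  12 -> (2,2)
  13 -> (0,0)
  14 -> (0,3)
  15 -> (3,2)
  16 -> (1,3)
  17 -> (1,2)
  18 -> (2,3)
  19 -> (3,0)
distinct pairs in image: 20 / 20 needed
  → bijection onto A×B; projections well-typed.

Answer: VALID PRODUCT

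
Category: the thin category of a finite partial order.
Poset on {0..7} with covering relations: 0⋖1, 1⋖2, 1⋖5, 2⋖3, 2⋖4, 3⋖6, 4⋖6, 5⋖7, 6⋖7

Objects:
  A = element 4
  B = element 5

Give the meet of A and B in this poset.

Answer: A∧B = 1

Derivation:
Common predecessors of 4,5: {0,1}
  0 ≤ 1
  1 ≤ 1
glb = 1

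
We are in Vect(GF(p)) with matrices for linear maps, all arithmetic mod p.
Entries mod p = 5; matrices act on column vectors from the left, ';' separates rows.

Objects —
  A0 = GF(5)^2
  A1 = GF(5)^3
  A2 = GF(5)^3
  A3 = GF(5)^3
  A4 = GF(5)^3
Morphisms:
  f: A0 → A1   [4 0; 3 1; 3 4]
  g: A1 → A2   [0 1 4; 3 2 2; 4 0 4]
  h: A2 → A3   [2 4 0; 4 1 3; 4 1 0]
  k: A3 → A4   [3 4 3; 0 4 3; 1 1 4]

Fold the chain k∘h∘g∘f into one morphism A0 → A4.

  e0=⟨1,0⟩ f→⟨4,3,3⟩ g→⟨0,4,3⟩ h→⟨1,3,4⟩ k→⟨2,4,0⟩
  e1=⟨0,1⟩ f→⟨0,1,4⟩ g→⟨2,0,1⟩ h→⟨4,1,3⟩ k→⟨0,3,2⟩
result: [2 0; 4 3; 0 2]

Answer: [2 0; 4 3; 0 2]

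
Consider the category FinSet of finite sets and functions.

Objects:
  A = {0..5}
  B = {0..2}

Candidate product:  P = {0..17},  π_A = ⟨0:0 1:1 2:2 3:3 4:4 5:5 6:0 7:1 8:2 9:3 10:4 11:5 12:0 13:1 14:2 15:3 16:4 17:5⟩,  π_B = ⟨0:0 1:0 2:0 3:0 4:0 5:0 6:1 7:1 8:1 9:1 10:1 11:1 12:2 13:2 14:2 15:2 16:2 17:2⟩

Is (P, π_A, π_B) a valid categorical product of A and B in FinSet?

|A|·|B| = 6·3 = 18;  |P| = 18
Check the pairing map k ↦ (π_A(k), π_B(k)):
  0 : (0,0)
  1 : (1,0)
  2 : (2,0)
  3 : (3,0)
  4 : (4,0)
  5 : (5,0)
  6 : (0,1)
  7 : (1,1)
  8 : (2,1)
  9 : (3,1)
  10 : (4,1)
  11 : (5,1)
  12 : (0,2)
  13 : (1,2)
  14 : (2,2)
  15 : (3,2)
  16 : (4,2)
  17 : (5,2)
distinct pairs in image: 18 / 18 needed
  → bijection onto A×B; projections well-typed.

Answer: VALID PRODUCT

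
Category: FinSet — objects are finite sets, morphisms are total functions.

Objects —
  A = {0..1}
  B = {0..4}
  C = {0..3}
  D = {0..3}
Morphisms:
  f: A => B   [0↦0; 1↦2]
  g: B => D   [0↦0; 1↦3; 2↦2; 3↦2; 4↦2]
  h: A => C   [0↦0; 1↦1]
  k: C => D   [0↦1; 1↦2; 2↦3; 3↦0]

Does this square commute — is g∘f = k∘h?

Answer: DOES NOT COMMUTE

Trace:
1) trace f;g:
  0 f=>0 g=>0
  1 f=>2 g=>2
  ⟦path⟧₁ = [0↦0; 1↦2]
2) trace h;k:
  0 h=>0 k=>1
  1 h=>1 k=>2
  ⟦path⟧₂ = [0↦1; 1↦2]
Equal? differ; not commutative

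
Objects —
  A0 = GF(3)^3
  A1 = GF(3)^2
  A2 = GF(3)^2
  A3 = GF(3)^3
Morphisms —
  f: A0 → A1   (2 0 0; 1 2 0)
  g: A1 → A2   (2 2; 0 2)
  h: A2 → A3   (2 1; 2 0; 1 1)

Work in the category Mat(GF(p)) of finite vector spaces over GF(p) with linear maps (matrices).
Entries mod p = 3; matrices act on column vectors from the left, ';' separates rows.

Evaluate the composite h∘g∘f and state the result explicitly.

Answer: (2 0 0; 0 2 0; 2 2 0)

Trace:
  e0=(1,0,0) f→(2,1) g→(0,2) h→(2,0,2)
  e1=(0,1,0) f→(0,2) g→(1,1) h→(0,2,2)
  e2=(0,0,1) f→(0,0) g→(0,0) h→(0,0,0)
composite: (2 0 0; 0 2 0; 2 2 0)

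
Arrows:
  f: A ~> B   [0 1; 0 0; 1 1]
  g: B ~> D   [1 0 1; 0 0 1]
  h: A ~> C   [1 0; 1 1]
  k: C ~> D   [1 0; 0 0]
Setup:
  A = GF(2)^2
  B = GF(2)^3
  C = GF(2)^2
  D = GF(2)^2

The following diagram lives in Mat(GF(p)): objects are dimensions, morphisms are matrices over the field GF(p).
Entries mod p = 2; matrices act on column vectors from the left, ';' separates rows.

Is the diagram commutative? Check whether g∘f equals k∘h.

Answer: DOES NOT COMMUTE

Trace:
Path 1 = f;g:
  e0=(1,0) f~>(0,0,1) g~>(1,1)
  e1=(0,1) f~>(1,0,1) g~>(0,1)
  result₁ = [1 0; 1 1]
Path 2 = h;k:
  e0=(1,0) h~>(1,1) k~>(1,0)
  e1=(0,1) h~>(0,1) k~>(0,0)
  result₂ = [1 0; 0 0]
Equal? distinct morphisms ✗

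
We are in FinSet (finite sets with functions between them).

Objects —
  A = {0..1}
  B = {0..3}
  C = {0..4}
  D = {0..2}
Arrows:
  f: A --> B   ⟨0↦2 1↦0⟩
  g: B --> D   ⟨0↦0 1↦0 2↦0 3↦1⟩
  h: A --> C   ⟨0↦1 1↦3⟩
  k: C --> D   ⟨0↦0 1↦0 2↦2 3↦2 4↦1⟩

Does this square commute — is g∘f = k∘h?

Answer: DOES NOT COMMUTE

Work:
1) trace f;g:
  0 f-->2 g-->0
  1 f-->0 g-->0
  result₁ = ⟨0↦0 1↦0⟩
2) trace h;k:
  0 h-->1 k-->0
  1 h-->3 k-->2
  result₂ = ⟨0↦0 1↦2⟩
Equal? NO — does not commute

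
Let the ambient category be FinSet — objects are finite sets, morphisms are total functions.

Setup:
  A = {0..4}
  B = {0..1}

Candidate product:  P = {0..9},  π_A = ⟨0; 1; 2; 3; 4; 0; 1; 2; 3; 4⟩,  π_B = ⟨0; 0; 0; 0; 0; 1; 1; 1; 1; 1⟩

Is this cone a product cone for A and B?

Answer: VALID PRODUCT

Work:
|A|·|B| = 5·2 = 10;  |P| = 10
Check the pairing map k ↦ (π_A(k), π_B(k)):
  0 ↦ (0,0)
  1 ↦ (1,0)
  2 ↦ (2,0)
  3 ↦ (3,0)
  4 ↦ (4,0)
  5 ↦ (0,1)
  6 ↦ (1,1)
  7 ↦ (2,1)
  8 ↦ (3,1)
  9 ↦ (4,1)
distinct pairs in image: 10 / 10 needed
  → bijection onto A×B; projections well-typed.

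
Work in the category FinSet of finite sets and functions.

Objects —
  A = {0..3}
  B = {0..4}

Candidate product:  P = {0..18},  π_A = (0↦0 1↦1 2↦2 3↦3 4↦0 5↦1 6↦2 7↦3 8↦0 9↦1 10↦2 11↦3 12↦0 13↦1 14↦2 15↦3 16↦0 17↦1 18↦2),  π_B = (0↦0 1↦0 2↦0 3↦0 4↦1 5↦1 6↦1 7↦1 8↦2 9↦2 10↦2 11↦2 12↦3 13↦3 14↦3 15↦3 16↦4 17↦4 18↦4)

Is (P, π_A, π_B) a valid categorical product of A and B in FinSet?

Answer: NOT A VALID PRODUCT — |P|=19 ≠ |A|·|B|=20

Work:
|A|·|B| = 4·5 = 20;  |P| = 19
  → cardinalities differ; no bijection possible.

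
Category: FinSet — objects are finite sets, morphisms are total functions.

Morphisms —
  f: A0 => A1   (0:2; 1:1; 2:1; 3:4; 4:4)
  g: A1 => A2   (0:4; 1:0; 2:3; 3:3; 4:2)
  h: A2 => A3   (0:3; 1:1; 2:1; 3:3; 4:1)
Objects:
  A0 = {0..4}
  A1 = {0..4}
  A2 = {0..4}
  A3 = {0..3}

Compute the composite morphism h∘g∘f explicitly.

Answer: (0:3; 1:3; 2:3; 3:1; 4:1)

Work:
  0 f=>2 g=>3 h=>3
  1 f=>1 g=>0 h=>3
  2 f=>1 g=>0 h=>3
  3 f=>4 g=>2 h=>1
  4 f=>4 g=>2 h=>1
result: (0:3; 1:3; 2:3; 3:1; 4:1)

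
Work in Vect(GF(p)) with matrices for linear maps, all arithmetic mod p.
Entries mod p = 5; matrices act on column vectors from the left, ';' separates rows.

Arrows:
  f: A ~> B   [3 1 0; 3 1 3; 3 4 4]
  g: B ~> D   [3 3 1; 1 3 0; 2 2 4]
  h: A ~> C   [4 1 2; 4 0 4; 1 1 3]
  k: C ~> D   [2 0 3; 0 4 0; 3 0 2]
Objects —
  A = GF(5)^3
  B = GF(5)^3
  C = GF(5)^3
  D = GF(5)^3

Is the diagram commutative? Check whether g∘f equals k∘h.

Answer: DOES NOT COMMUTE

Trace:
Path 1 = f;g:
  e0=⟨1,0,0⟩ f~>⟨3,3,3⟩ g~>⟨1,2,4⟩
  e1=⟨0,1,0⟩ f~>⟨1,1,4⟩ g~>⟨0,4,0⟩
  e2=⟨0,0,1⟩ f~>⟨0,3,4⟩ g~>⟨3,4,2⟩
  composite₁ = [1 0 3; 2 4 4; 4 0 2]
Path 2 = h;k:
  e0=⟨1,0,0⟩ h~>⟨4,4,1⟩ k~>⟨1,1,4⟩
  e1=⟨0,1,0⟩ h~>⟨1,0,1⟩ k~>⟨0,0,0⟩
  e2=⟨0,0,1⟩ h~>⟨2,4,3⟩ k~>⟨3,1,2⟩
  composite₂ = [1 0 3; 1 0 1; 4 0 2]
Equal? distinct morphisms ✗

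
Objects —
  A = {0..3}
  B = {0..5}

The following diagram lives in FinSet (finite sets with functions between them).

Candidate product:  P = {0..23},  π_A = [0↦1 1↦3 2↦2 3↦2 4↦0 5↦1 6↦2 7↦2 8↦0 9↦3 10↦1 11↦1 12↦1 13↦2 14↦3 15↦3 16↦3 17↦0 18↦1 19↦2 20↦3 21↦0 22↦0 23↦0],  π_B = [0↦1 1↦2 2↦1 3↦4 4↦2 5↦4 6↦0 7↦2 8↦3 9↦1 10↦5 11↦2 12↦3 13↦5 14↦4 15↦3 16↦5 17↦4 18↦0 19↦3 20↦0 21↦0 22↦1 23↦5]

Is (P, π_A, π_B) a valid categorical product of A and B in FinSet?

|A|·|B| = 4·6 = 24;  |P| = 24
Check the pairing map k ↦ (π_A(k), π_B(k)):
  0 ↦ (1,1)
  1 ↦ (3,2)
  2 ↦ (2,1)
  3 ↦ (2,4)
  4 ↦ (0,2)
  5 ↦ (1,4)
  6 ↦ (2,0)
  7 ↦ (2,2)
  8 ↦ (0,3)
  9 ↦ (3,1)
  10 ↦ (1,5)
  11 ↦ (1,2)
  12 ↦ (1,3)
  13 ↦ (2,5)
  14 ↦ (3,4)
  15 ↦ (3,3)
  16 ↦ (3,5)
  17 ↦ (0,4)
  18 ↦ (1,0)
  19 ↦ (2,3)
  20 ↦ (3,0)
  21 ↦ (0,0)
  22 ↦ (0,1)
  23 ↦ (0,5)
distinct pairs in image: 24 / 24 needed
  → bijection onto A×B; projections well-typed.

Answer: VALID PRODUCT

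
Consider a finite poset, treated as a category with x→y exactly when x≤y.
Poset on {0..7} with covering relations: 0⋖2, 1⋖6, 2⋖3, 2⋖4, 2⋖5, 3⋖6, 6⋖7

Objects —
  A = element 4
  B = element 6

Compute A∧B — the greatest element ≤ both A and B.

Answer: A∧B = 2

Work:
{x : x<=A ∧ x<=B} = {0,2}  (A=4, B=6)
  0 <= 2
  2 <= 2
glb = 2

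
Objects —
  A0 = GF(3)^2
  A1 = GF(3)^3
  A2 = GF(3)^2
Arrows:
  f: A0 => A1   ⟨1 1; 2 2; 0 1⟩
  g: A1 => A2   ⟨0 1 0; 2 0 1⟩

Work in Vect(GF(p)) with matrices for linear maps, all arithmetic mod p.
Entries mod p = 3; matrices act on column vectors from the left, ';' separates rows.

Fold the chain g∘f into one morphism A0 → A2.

  e0=[1,0] f=>[1,2,0] g=>[2,2]
  e1=[0,1] f=>[1,2,1] g=>[2,0]
composite: ⟨2 2; 2 0⟩

Answer: ⟨2 2; 2 0⟩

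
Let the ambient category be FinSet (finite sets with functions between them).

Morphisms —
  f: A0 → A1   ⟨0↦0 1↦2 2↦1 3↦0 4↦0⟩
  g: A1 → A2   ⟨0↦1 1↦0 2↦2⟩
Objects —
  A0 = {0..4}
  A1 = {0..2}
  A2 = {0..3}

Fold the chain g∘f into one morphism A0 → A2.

Answer: ⟨0↦1 1↦2 2↦0 3↦1 4↦1⟩

Work:
  0 f→0 g→1
  1 f→2 g→2
  2 f→1 g→0
  3 f→0 g→1
  4 f→0 g→1
composite: ⟨0↦1 1↦2 2↦0 3↦1 4↦1⟩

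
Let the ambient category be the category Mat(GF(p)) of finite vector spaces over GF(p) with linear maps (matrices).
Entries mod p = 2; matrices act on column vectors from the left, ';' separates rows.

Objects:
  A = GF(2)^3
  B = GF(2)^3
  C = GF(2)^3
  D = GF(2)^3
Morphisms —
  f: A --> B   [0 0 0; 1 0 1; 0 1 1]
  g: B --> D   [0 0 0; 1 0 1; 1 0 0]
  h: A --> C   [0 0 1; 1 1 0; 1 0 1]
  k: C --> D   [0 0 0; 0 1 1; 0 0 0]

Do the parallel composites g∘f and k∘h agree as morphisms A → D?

1) trace f;g:
  e0=[1,0,0] f-->[0,1,0] g-->[0,0,0]
  e1=[0,1,0] f-->[0,0,1] g-->[0,1,0]
  e2=[0,0,1] f-->[0,1,1] g-->[0,1,0]
  composite₁ = [0 0 0; 0 1 1; 0 0 0]
2) trace h;k:
  e0=[1,0,0] h-->[0,1,1] k-->[0,0,0]
  e1=[0,1,0] h-->[0,1,0] k-->[0,1,0]
  e2=[0,0,1] h-->[1,0,1] k-->[0,1,0]
  composite₂ = [0 0 0; 0 1 1; 0 0 0]
Equal? YES — commutes

Answer: COMMUTES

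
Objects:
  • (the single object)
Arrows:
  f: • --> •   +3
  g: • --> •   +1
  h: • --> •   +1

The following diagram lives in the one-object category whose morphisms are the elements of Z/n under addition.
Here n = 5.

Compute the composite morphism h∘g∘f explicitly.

Answer: +0

Trace:
  0 +3≡3 +1≡4 +1≡0  (mod 5)
composite: +0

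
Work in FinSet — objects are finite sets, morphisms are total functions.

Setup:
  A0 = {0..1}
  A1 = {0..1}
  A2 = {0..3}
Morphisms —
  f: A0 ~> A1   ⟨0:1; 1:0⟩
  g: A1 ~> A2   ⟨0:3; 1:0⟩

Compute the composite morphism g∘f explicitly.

Answer: ⟨0:0; 1:3⟩

Work:
  0 f~>1 g~>0
  1 f~>0 g~>3
result: ⟨0:0; 1:3⟩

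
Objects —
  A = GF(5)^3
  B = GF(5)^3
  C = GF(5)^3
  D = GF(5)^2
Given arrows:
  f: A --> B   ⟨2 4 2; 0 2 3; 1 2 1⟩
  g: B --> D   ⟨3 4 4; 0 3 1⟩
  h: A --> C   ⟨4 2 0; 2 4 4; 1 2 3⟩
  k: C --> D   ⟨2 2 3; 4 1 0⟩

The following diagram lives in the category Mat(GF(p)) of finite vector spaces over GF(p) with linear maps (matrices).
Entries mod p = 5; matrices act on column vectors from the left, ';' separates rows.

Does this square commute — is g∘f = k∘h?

Answer: DOES NOT COMMUTE

Work:
1) trace f;g:
  e0=⟨1,0,0⟩ f-->⟨2,0,1⟩ g-->⟨0,1⟩
  e1=⟨0,1,0⟩ f-->⟨4,2,2⟩ g-->⟨3,3⟩
  e2=⟨0,0,1⟩ f-->⟨2,3,1⟩ g-->⟨2,0⟩
  result₁ = ⟨0 3 2; 1 3 0⟩
2) trace h;k:
  e0=⟨1,0,0⟩ h-->⟨4,2,1⟩ k-->⟨0,3⟩
  e1=⟨0,1,0⟩ h-->⟨2,4,2⟩ k-->⟨3,2⟩
  e2=⟨0,0,1⟩ h-->⟨0,4,3⟩ k-->⟨2,4⟩
  result₂ = ⟨0 3 2; 3 2 4⟩
Equal? distinct morphisms ✗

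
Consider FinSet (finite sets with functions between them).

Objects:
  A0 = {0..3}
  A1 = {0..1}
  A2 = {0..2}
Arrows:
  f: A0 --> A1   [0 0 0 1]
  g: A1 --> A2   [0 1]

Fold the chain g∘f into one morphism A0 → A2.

Answer: [0 0 0 1]

Derivation:
  0 f-->0 g-->0
  1 f-->0 g-->0
  2 f-->0 g-->0
  3 f-->1 g-->1
composite: [0 0 0 1]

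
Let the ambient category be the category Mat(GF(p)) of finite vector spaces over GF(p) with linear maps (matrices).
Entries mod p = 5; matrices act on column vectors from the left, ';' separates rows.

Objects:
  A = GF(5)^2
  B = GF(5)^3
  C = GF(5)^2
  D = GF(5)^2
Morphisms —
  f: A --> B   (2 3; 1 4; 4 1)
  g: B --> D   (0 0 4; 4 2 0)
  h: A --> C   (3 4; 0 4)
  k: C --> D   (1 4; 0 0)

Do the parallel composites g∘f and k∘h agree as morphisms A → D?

Answer: DOES NOT COMMUTE

Trace:
Path 1 = f;g:
  e0=⟨1,0⟩ f-->⟨2,1,4⟩ g-->⟨1,0⟩
  e1=⟨0,1⟩ f-->⟨3,4,1⟩ g-->⟨4,0⟩
  ⟦path⟧₁ = (1 4; 0 0)
Path 2 = h;k:
  e0=⟨1,0⟩ h-->⟨3,0⟩ k-->⟨3,0⟩
  e1=⟨0,1⟩ h-->⟨4,4⟩ k-->⟨0,0⟩
  ⟦path⟧₂ = (3 0; 0 0)
Equal? differ; not commutative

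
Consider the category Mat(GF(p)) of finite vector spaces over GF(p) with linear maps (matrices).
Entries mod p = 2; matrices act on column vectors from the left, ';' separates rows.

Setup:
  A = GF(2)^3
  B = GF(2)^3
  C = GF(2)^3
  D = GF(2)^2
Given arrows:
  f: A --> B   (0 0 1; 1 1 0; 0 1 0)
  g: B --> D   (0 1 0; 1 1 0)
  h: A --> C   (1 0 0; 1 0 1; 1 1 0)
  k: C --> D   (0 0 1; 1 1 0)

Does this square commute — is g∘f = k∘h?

Answer: DOES NOT COMMUTE

Trace:
1) trace f;g:
  e0=(1,0,0) f-->(0,1,0) g-->(1,1)
  e1=(0,1,0) f-->(0,1,1) g-->(1,1)
  e2=(0,0,1) f-->(1,0,0) g-->(0,1)
  result₁ = (1 1 0; 1 1 1)
2) trace h;k:
  e0=(1,0,0) h-->(1,1,1) k-->(1,0)
  e1=(0,1,0) h-->(0,0,1) k-->(1,0)
  e2=(0,0,1) h-->(0,1,0) k-->(0,1)
  result₂ = (1 1 0; 0 0 1)
Equal? distinct morphisms ✗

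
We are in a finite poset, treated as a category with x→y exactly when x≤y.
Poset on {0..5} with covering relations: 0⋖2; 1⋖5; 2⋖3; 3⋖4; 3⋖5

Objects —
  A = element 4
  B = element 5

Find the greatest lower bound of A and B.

Lower bounds of A=4 and B=5: {0,2,3}
  0 ≤ 3
  2 ≤ 3
  3 ≤ 3
glb = 3

Answer: A∧B = 3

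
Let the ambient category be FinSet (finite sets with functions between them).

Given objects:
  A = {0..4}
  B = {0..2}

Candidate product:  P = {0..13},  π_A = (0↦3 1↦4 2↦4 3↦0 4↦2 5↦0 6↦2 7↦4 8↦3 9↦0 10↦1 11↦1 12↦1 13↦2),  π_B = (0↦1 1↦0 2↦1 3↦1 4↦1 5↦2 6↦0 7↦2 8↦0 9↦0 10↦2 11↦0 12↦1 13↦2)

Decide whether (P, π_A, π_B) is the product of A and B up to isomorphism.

Answer: NOT A VALID PRODUCT — |P|=14 ≠ |A|·|B|=15

Trace:
|A|·|B| = 5·3 = 15;  |P| = 14
  → cardinalities differ; no bijection possible.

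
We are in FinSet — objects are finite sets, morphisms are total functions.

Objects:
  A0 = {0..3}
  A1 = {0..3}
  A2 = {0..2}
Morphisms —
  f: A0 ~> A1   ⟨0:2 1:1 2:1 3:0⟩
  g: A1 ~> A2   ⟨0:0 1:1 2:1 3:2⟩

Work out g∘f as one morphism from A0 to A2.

  0 f~>2 g~>1
  1 f~>1 g~>1
  2 f~>1 g~>1
  3 f~>0 g~>0
⟦path⟧: ⟨0:1 1:1 2:1 3:0⟩

Answer: ⟨0:1 1:1 2:1 3:0⟩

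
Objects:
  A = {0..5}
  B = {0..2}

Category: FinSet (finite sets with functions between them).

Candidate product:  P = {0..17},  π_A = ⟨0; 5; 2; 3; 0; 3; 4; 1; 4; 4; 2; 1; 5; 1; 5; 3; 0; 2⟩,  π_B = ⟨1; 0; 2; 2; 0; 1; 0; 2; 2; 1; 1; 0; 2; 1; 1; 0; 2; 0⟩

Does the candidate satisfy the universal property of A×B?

|A|·|B| = 6·3 = 18;  |P| = 18
Check the pairing map k ↦ (π_A(k), π_B(k)):
  0 : (0,1)
  1 : (5,0)
  2 : (2,2)
  3 : (3,2)
  4 : (0,0)
  5 : (3,1)
  6 : (4,0)
  7 : (1,2)
  8 : (4,2)
  9 : (4,1)
  10 : (2,1)
  11 : (1,0)
  12 : (5,2)
  13 : (1,1)
  14 : (5,1)
  15 : (3,0)
  16 : (0,2)
  17 : (2,0)
distinct pairs in image: 18 / 18 needed
  → bijection onto A×B; projections well-typed.

Answer: VALID PRODUCT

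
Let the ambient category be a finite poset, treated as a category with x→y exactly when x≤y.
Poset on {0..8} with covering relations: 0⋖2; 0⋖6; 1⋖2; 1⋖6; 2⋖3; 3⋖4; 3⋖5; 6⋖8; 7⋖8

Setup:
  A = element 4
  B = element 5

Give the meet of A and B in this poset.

Answer: A∧B = 3

Derivation:
{x : x<=A ∧ x<=B} = {0,1,2,3}  (A=4, B=5)
  0 <= 3
  1 <= 3
  2 <= 3
  3 <= 3
glb = 3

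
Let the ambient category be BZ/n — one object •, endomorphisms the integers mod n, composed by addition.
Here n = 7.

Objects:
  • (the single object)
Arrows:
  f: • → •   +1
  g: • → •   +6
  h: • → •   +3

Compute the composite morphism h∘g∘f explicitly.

Answer: +3

Work:
  0 +1≡1 +6≡0 +3≡3  (mod 7)
result: +3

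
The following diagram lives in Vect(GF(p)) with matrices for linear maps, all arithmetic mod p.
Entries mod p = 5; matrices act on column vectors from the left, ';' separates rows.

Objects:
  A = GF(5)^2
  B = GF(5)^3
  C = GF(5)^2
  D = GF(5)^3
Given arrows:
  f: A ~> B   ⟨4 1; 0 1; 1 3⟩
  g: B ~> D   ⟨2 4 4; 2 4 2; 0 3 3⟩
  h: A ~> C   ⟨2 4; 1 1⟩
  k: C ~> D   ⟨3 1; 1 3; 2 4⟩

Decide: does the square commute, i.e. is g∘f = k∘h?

Along f;g (path 1):
  e0=⟨1,0⟩ f~>⟨4,0,1⟩ g~>⟨2,0,3⟩
  e1=⟨0,1⟩ f~>⟨1,1,3⟩ g~>⟨3,2,2⟩
  composite₁ = ⟨2 3; 0 2; 3 2⟩
Along h;k (path 2):
  e0=⟨1,0⟩ h~>⟨2,1⟩ k~>⟨2,0,3⟩
  e1=⟨0,1⟩ h~>⟨4,1⟩ k~>⟨3,2,2⟩
  composite₂ = ⟨2 3; 0 2; 3 2⟩
Equal? YES — commutes

Answer: COMMUTES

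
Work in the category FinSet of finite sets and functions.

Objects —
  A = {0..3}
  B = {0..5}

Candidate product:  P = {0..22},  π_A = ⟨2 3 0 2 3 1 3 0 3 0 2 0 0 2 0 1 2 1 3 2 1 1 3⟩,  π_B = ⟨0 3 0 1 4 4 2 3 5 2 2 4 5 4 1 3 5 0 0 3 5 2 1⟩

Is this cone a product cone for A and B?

Answer: NOT A VALID PRODUCT — |P|=23 ≠ |A|·|B|=24

Work:
|A|·|B| = 4·6 = 24;  |P| = 23
  → cardinalities differ; no bijection possible.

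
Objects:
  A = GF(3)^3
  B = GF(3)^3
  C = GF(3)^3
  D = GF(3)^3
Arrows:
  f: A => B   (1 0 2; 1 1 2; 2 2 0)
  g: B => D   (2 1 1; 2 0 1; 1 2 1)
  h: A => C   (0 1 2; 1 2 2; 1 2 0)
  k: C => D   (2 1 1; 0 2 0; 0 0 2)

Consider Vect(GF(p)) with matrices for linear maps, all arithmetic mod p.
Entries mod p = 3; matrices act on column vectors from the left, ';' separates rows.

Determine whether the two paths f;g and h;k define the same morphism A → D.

Answer: DOES NOT COMMUTE

Derivation:
Along f;g (path 1):
  e0=[1,0,0] f=>[1,1,2] g=>[2,1,2]
  e1=[0,1,0] f=>[0,1,2] g=>[0,2,1]
  e2=[0,0,1] f=>[2,2,0] g=>[0,1,0]
  composite₁ = (2 0 0; 1 2 1; 2 1 0)
Along h;k (path 2):
  e0=[1,0,0] h=>[0,1,1] k=>[2,2,2]
  e1=[0,1,0] h=>[1,2,2] k=>[0,1,1]
  e2=[0,0,1] h=>[2,2,0] k=>[0,1,0]
  composite₂ = (2 0 0; 2 1 1; 2 1 0)
Equal? NO — does not commute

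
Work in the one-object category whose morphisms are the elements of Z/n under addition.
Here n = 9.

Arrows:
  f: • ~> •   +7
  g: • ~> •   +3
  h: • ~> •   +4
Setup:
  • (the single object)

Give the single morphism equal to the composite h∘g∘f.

Answer: +5

Trace:
  0 +7≡7 +3≡1 +4≡5  (mod 9)
⟦path⟧: +5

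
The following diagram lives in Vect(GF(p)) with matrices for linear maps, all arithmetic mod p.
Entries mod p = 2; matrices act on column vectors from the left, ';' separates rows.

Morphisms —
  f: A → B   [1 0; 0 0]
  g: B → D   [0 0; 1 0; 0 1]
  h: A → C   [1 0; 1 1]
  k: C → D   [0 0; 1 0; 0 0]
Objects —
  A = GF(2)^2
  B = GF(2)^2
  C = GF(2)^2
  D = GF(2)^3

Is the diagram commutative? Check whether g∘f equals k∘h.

Answer: COMMUTES

Derivation:
1) trace f;g:
  e0=(1,0) f→(1,0) g→(0,1,0)
  e1=(0,1) f→(0,0) g→(0,0,0)
  result₁ = [0 0; 1 0; 0 0]
2) trace h;k:
  e0=(1,0) h→(1,1) k→(0,1,0)
  e1=(0,1) h→(0,1) k→(0,0,0)
  result₂ = [0 0; 1 0; 0 0]
Equal? YES — commutes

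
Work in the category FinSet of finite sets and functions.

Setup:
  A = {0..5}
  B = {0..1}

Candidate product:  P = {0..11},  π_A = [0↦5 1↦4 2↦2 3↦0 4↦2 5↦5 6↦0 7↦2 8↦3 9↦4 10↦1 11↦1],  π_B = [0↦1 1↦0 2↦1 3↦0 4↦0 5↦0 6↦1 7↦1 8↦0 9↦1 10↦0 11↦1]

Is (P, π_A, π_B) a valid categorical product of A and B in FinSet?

Answer: NOT A VALID PRODUCT — duplicate pair at indices 2,7

Derivation:
|A|·|B| = 6·2 = 12;  |P| = 12
Check the pairing map k ↦ (π_A(k), π_B(k)):
  0 ↦ (5,1)
  1 ↦ (4,0)
  2 ↦ (2,1)
  3 ↦ (0,0)
  4 ↦ (2,0)
  5 ↦ (5,0)
  6 ↦ (0,1)
  7 ↦ (2,1)  ✗ repeats pair of k=2
  8 ↦ (3,0)
  9 ↦ (4,1)
  10 ↦ (1,0)
  11 ↦ (1,1)
distinct pairs in image: 11 / 12 needed
  → (2,1) hit at k=2 and k=7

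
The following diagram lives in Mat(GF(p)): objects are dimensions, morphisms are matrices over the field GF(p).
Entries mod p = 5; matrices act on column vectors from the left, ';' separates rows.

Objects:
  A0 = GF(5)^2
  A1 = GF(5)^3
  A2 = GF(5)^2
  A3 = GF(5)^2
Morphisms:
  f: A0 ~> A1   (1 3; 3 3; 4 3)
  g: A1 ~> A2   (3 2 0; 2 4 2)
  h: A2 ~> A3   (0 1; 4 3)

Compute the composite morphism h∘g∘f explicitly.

  e0=(1,0) f~>(1,3,4) g~>(4,2) h~>(2,2)
  e1=(0,1) f~>(3,3,3) g~>(0,4) h~>(4,2)
composite: (2 4; 2 2)

Answer: (2 4; 2 2)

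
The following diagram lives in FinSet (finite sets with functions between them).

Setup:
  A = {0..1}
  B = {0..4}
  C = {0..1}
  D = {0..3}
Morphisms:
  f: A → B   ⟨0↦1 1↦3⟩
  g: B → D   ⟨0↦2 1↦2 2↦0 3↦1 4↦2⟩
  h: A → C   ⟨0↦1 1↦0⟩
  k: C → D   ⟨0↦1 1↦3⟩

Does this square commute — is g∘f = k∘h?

Path 1 = f;g:
  0 f→1 g→2
  1 f→3 g→1
  result₁ = ⟨0↦2 1↦1⟩
Path 2 = h;k:
  0 h→1 k→3
  1 h→0 k→1
  result₂ = ⟨0↦3 1↦1⟩
Equal? NO — does not commute

Answer: DOES NOT COMMUTE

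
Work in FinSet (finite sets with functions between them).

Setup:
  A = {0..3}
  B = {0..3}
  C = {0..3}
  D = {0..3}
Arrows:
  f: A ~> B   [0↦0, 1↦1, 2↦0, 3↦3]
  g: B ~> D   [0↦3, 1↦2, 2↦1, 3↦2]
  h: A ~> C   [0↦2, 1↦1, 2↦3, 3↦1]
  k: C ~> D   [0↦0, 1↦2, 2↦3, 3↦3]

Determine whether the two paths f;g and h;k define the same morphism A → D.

Path 1 = f;g:
  0 f~>0 g~>3
  1 f~>1 g~>2
  2 f~>0 g~>3
  3 f~>3 g~>2
  composite₁ = [0↦3, 1↦2, 2↦3, 3↦2]
Path 2 = h;k:
  0 h~>2 k~>3
  1 h~>1 k~>2
  2 h~>3 k~>3
  3 h~>1 k~>2
  composite₂ = [0↦3, 1↦2, 2↦3, 3↦2]
Equal? equal; square commutes

Answer: COMMUTES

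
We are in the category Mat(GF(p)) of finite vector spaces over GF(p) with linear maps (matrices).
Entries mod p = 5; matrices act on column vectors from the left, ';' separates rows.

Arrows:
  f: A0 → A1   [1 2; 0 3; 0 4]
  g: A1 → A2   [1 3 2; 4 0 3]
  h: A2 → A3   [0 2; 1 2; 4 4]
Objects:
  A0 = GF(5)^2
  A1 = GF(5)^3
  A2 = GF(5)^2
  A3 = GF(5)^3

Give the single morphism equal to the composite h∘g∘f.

Answer: [3 0; 4 4; 0 1]

Derivation:
  e0=[1,0] f→[1,0,0] g→[1,4] h→[3,4,0]
  e1=[0,1] f→[2,3,4] g→[4,0] h→[0,4,1]
result: [3 0; 4 4; 0 1]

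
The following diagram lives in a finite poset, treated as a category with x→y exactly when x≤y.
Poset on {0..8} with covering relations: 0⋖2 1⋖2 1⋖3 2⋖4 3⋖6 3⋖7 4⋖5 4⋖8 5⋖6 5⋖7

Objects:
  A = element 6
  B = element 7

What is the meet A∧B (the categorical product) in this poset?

Answer: NO MEET EXISTS

Trace:
Common predecessors of 6,7: {0,1,2,3,4,5}
  maximal lower bounds 3 and 5 are incomparable: neither 3<=5 nor 5<=3
→ no greatest lower bound exists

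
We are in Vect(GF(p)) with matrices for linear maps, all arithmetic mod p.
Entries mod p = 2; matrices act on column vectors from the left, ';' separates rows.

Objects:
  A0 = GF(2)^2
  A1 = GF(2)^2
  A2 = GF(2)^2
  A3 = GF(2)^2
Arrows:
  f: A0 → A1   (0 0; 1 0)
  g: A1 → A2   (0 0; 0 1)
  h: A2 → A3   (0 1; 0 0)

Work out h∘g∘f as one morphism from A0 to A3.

  e0=[1,0] f→[0,1] g→[0,1] h→[1,0]
  e1=[0,1] f→[0,0] g→[0,0] h→[0,0]
composite: (1 0; 0 0)

Answer: (1 0; 0 0)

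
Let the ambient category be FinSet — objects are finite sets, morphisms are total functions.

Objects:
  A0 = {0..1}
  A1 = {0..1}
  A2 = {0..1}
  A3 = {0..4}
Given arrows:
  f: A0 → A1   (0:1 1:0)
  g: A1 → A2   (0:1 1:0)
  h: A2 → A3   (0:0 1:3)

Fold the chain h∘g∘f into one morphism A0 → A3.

Answer: (0:0 1:3)

Work:
  0 f→1 g→0 h→0
  1 f→0 g→1 h→3
⟦path⟧: (0:0 1:3)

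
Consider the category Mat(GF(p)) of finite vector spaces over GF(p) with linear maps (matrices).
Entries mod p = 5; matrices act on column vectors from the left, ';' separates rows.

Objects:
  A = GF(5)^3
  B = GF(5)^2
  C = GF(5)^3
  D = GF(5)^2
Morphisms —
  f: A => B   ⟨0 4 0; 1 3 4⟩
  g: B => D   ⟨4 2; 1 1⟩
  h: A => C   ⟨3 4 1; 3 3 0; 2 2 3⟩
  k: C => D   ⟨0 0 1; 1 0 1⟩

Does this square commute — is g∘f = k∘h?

Along f;g (path 1):
  e0=[1,0,0] f=>[0,1] g=>[2,1]
  e1=[0,1,0] f=>[4,3] g=>[2,2]
  e2=[0,0,1] f=>[0,4] g=>[3,4]
  composite₁ = ⟨2 2 3; 1 2 4⟩
Along h;k (path 2):
  e0=[1,0,0] h=>[3,3,2] k=>[2,0]
  e1=[0,1,0] h=>[4,3,2] k=>[2,1]
  e2=[0,0,1] h=>[1,0,3] k=>[3,4]
  composite₂ = ⟨2 2 3; 0 1 4⟩
Equal? distinct morphisms ✗

Answer: DOES NOT COMMUTE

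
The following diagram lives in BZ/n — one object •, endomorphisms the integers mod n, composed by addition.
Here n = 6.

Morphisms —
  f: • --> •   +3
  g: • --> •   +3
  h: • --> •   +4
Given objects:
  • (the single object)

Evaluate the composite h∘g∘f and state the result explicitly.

Answer: +4

Work:
  0 +3≡3 +3≡0 +4≡4  (mod 6)
composite: +4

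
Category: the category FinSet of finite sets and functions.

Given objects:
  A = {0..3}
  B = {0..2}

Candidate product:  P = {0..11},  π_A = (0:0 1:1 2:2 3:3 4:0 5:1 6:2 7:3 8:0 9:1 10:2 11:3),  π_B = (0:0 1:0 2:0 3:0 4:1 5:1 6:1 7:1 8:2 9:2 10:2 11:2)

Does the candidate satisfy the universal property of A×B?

Answer: VALID PRODUCT

Trace:
|A|·|B| = 4·3 = 12;  |P| = 12
Check the pairing map k ↦ (π_A(k), π_B(k)):
  0 : (0,0)
  1 : (1,0)
  2 : (2,0)
  3 : (3,0)
  4 : (0,1)
  5 : (1,1)
  6 : (2,1)
  7 : (3,1)
  8 : (0,2)
  9 : (1,2)
  10 : (2,2)
  11 : (3,2)
distinct pairs in image: 12 / 12 needed
  → bijection onto A×B; projections well-typed.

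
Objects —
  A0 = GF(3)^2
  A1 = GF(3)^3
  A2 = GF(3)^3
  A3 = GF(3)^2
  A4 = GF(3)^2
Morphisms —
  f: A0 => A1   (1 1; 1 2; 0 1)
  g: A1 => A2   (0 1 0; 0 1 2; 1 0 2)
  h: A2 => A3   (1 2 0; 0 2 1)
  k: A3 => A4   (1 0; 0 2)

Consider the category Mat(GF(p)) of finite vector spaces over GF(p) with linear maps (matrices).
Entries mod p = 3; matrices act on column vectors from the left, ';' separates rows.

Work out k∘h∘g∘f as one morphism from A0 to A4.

Answer: (0 1; 0 1)

Trace:
  e0=(1,0) f=>(1,1,0) g=>(1,1,1) h=>(0,0) k=>(0,0)
  e1=(0,1) f=>(1,2,1) g=>(2,1,0) h=>(1,2) k=>(1,1)
composite: (0 1; 0 1)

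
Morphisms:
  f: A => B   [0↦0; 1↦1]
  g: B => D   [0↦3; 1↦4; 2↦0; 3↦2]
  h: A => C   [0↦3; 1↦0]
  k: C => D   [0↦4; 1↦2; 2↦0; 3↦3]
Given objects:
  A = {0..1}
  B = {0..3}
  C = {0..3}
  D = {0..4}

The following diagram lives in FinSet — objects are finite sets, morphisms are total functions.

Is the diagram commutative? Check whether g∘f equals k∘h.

Answer: COMMUTES

Work:
Path 1 = f;g:
  0 f=>0 g=>3
  1 f=>1 g=>4
  result₁ = [0↦3; 1↦4]
Path 2 = h;k:
  0 h=>3 k=>3
  1 h=>0 k=>4
  result₂ = [0↦3; 1↦4]
Equal? YES — commutes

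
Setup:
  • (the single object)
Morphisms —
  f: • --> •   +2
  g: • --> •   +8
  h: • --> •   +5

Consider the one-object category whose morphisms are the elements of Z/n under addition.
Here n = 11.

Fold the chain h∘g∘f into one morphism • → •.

Answer: +4

Derivation:
  0 +2≡2 +8≡10 +5≡4  (mod 11)
composite: +4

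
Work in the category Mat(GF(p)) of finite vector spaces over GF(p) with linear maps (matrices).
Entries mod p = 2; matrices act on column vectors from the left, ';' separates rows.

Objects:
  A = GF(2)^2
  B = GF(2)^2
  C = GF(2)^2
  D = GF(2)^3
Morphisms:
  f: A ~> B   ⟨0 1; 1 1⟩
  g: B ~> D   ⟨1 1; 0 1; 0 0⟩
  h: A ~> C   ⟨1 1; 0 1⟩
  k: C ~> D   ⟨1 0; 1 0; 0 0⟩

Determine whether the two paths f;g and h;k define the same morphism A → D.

Answer: DOES NOT COMMUTE

Trace:
Path 1 = f;g:
  e0=(1,0) f~>(0,1) g~>(1,1,0)
  e1=(0,1) f~>(1,1) g~>(0,1,0)
  composite₁ = ⟨1 0; 1 1; 0 0⟩
Path 2 = h;k:
  e0=(1,0) h~>(1,0) k~>(1,1,0)
  e1=(0,1) h~>(1,1) k~>(1,1,0)
  composite₂ = ⟨1 1; 1 1; 0 0⟩
Equal? distinct morphisms ✗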